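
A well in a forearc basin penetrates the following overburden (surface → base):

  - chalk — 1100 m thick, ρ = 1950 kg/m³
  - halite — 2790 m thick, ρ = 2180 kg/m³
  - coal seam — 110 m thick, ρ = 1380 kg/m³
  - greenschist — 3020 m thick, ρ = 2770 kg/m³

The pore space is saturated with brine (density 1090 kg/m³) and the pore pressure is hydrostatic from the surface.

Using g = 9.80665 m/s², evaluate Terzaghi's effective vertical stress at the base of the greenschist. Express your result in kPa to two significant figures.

Overburden (lithostatic) stress σ_v:
chalk: 1950 kg/m³ × 9.80665 m/s² × 1100 m = 2.104×10^7 Pa = 21.04 MPa
halite: 2180 kg/m³ × 9.80665 m/s² × 2790 m = 5.965×10^7 Pa = 59.65 MPa
coal seam: 1380 kg/m³ × 9.80665 m/s² × 110 m = 1.489×10^6 Pa = 1.489 MPa
greenschist: 2770 kg/m³ × 9.80665 m/s² × 3020 m = 8.204×10^7 Pa = 82.04 MPa
Total = 21.04 + 59.65 + 1.489 + 82.04 = 164.21 MPa
Pore pressure P_p = 1090 kg/m³ × 9.80665 m/s² × 7020 m = 7.504×10^7 Pa = 75.04 MPa
Effective stress σ' = σ_v − P_p = 164.2 − 75.04 = 89.168 MPa = 89168 kPa

89000 kPa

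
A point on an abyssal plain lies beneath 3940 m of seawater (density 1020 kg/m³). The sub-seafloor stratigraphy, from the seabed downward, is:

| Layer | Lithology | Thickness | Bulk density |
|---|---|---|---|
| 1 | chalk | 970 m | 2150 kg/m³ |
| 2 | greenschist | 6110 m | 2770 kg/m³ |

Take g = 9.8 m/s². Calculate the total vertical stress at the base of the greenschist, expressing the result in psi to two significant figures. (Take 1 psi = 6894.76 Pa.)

seawater: 1020 kg/m³ × 9.8 m/s² × 3940 m = 3.938×10^7 Pa = 5712 psi
chalk: 2150 kg/m³ × 9.8 m/s² × 970 m = 2.044×10^7 Pa = 2964 psi
greenschist: 2770 kg/m³ × 9.8 m/s² × 6110 m = 1.659×10^8 Pa = 24056 psi
Total = 5712 + 2964 + 24056 = 32733 psi

33000 psi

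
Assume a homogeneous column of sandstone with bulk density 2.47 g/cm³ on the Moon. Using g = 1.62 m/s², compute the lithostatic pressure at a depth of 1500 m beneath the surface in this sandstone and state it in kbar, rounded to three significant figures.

0.0600 kbar

sandstone: 2470 kg/m³ × 1.62 m/s² × 1500 m = 6.002×10^6 Pa = 0.06002 kbar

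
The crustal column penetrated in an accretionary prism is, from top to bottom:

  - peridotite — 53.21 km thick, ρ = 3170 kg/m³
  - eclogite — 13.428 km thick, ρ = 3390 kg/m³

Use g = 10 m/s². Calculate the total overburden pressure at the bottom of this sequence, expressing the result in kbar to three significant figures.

21.4 kbar

peridotite: 3170 kg/m³ × 10 m/s² × 53210 m = 1.687×10^9 Pa = 16.87 kbar
eclogite: 3390 kg/m³ × 10 m/s² × 13428 m = 4.552×10^8 Pa = 4.552 kbar
Total = 16.87 + 4.552 = 21.420 kbar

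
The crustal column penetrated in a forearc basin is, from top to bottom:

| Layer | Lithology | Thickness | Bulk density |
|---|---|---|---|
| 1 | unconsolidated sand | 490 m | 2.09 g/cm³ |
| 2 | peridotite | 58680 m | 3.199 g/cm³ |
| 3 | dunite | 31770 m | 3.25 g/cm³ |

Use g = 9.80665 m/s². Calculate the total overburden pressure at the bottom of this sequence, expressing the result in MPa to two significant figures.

unconsolidated sand: 2090 kg/m³ × 9.80665 m/s² × 490 m = 1.004×10^7 Pa = 10.04 MPa
peridotite: 3199 kg/m³ × 9.80665 m/s² × 58680 m = 1.841×10^9 Pa = 1841 MPa
dunite: 3250 kg/m³ × 9.80665 m/s² × 31770 m = 1.013×10^9 Pa = 1013 MPa
Total = 10.04 + 1841 + 1013 = 2863.5 MPa

2900 MPa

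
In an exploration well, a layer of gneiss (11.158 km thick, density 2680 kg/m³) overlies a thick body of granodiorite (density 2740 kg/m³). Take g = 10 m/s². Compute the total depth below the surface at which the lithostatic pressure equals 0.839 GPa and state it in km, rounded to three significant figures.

30.9 km

Pressure at base of upper layers: 2680×10×11158 = 2.990×10^8 Pa = 0.2990 GPa
Remaining pressure to be supplied by granodiorite: 8.390×10^8 − 2.990×10^8 = 5.400×10^8 Pa
Additional depth in granodiorite = 5.400×10^8 Pa / (2740 kg/m³ × 10 m/s²) = 19707 m
Total depth = 11158 m + 19707 m = 30865 m
= 30.865 km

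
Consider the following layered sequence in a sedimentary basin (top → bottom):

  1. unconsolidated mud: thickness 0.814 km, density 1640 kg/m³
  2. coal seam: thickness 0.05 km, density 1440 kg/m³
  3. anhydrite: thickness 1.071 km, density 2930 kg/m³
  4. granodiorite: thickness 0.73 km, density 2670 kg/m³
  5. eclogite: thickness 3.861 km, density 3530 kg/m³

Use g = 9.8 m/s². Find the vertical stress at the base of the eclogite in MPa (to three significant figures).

197 MPa

unconsolidated mud: 1640 kg/m³ × 9.8 m/s² × 814 m = 1.308×10^7 Pa = 13.08 MPa
coal seam: 1440 kg/m³ × 9.8 m/s² × 50 m = 7.056×10^5 Pa = 0.7056 MPa
anhydrite: 2930 kg/m³ × 9.8 m/s² × 1071 m = 3.075×10^7 Pa = 30.75 MPa
granodiorite: 2670 kg/m³ × 9.8 m/s² × 730 m = 1.910×10^7 Pa = 19.10 MPa
eclogite: 3530 kg/m³ × 9.8 m/s² × 3861 m = 1.336×10^8 Pa = 133.6 MPa
Total = 13.08 + 0.7056 + 30.75 + 19.10 + 133.6 = 197.21 MPa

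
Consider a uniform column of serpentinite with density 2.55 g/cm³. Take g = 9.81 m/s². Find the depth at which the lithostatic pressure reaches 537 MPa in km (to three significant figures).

h = P/(ρg) = 537 MPa / (2550 kg/m³ × 9.81 m/s²) = 5.370×10^8 Pa / 25016 Pa/m = 21467 m
= 21.467 km

21.5 km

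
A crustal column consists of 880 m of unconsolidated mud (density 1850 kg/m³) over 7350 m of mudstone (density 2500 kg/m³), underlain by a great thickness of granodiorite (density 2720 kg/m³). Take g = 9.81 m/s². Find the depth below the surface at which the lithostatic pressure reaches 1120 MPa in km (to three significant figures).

42.8 km

Pressure at base of upper layers: 1850×9.81×880 + 2500×9.81×7350 = 1.962×10^8 Pa = 196.2 MPa
Remaining pressure to be supplied by granodiorite: 1.120×10^9 − 1.962×10^8 = 9.238×10^8 Pa
Additional depth in granodiorite = 9.238×10^8 Pa / (2720 kg/m³ × 9.81 m/s²) = 34620 m
Total depth = 8230 m + 34620 m = 42850 m
= 42.850 km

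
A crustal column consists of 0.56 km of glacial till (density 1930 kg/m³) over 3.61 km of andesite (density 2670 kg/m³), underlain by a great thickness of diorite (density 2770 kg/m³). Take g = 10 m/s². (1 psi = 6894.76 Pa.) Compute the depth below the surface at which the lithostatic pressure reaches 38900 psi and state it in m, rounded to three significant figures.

9980 m

Pressure at base of upper layers: 1930×10×560 + 2670×10×3610 = 1.072×10^8 Pa = 15547 psi
Remaining pressure to be supplied by diorite: 2.682×10^8 − 1.072×10^8 = 1.610×10^8 Pa
Additional depth in diorite = 1.610×10^8 Pa / (2770 kg/m³ × 10 m/s²) = 5812.7 m
Total depth = 4170 m + 5812.7 m = 9982.7 m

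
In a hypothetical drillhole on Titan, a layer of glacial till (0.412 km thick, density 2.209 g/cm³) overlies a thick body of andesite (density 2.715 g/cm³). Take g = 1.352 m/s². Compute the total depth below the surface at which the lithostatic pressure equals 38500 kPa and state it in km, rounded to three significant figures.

Pressure at base of upper layers: 2209×1.352×412 = 1.230×10^6 Pa = 1230 kPa
Remaining pressure to be supplied by andesite: 3.850×10^7 − 1.230×10^6 = 3.727×10^7 Pa
Additional depth in andesite = 3.727×10^7 Pa / (2715 kg/m³ × 1.352 m/s²) = 10153 m
Total depth = 412 m + 10153 m = 10565 m
= 10.565 km

10.6 km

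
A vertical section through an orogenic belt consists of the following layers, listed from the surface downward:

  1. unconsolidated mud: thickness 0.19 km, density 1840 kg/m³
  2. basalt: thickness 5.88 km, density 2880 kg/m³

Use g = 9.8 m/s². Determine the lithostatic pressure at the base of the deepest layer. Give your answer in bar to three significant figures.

1690 bar

unconsolidated mud: 1840 kg/m³ × 9.8 m/s² × 190 m = 3.426×10^6 Pa = 34.26 bar
basalt: 2880 kg/m³ × 9.8 m/s² × 5880 m = 1.660×10^8 Pa = 1660 bar
Total = 34.26 + 1660 = 1693.8 bar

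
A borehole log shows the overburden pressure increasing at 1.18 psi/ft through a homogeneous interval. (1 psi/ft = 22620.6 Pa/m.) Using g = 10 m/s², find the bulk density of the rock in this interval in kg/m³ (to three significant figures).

ρ = (dP/dz)/g = 1.18 psi/ft / 10 m/s² = 26692 Pa/m / 10 m/s² = 2669.2 kg/m³

2670 kg/m³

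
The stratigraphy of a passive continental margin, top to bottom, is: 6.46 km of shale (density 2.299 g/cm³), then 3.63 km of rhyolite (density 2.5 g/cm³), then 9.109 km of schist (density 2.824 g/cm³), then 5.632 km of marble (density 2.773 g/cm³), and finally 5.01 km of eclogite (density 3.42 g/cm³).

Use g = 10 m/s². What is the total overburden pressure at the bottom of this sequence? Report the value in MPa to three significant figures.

shale: 2299 kg/m³ × 10 m/s² × 6460 m = 1.485×10^8 Pa = 148.5 MPa
rhyolite: 2500 kg/m³ × 10 m/s² × 3630 m = 9.075×10^7 Pa = 90.75 MPa
schist: 2824 kg/m³ × 10 m/s² × 9109 m = 2.572×10^8 Pa = 257.2 MPa
marble: 2773 kg/m³ × 10 m/s² × 5632 m = 1.562×10^8 Pa = 156.2 MPa
eclogite: 3420 kg/m³ × 10 m/s² × 5010 m = 1.713×10^8 Pa = 171.3 MPa
Total = 148.5 + 90.75 + 257.2 + 156.2 + 171.3 = 824.02 MPa

824 MPa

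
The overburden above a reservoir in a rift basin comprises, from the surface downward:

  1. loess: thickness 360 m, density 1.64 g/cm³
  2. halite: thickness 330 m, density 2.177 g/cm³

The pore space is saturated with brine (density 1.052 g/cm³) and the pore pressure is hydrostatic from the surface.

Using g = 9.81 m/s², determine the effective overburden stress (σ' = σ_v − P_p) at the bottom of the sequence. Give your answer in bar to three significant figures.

57.2 bar

Overburden (lithostatic) stress σ_v:
loess: 1640 kg/m³ × 9.81 m/s² × 360 m = 5.792×10^6 Pa = 5.792 MPa
halite: 2177 kg/m³ × 9.81 m/s² × 330 m = 7.048×10^6 Pa = 7.048 MPa
Total = 5.792 + 7.048 = 12.839 MPa
Pore pressure P_p = 1052 kg/m³ × 9.81 m/s² × 690 m = 7.121×10^6 Pa = 7.121 MPa
Effective stress σ' = σ_v − P_p = 12.84 − 7.121 = 5.7185 MPa = 57.185 bar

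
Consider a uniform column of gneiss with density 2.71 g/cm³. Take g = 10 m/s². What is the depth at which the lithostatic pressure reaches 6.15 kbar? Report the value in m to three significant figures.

h = P/(ρg) = 6.15 kbar / (2710 kg/m³ × 10 m/s²) = 6.150×10^8 Pa / 27100 Pa/m = 22694 m

22700 m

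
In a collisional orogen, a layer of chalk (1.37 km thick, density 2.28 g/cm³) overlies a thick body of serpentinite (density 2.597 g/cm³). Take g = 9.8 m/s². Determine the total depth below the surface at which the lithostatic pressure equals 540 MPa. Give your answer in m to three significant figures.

21400 m

Pressure at base of upper layers: 2280×9.8×1370 = 3.061×10^7 Pa = 30.61 MPa
Remaining pressure to be supplied by serpentinite: 5.400×10^8 − 3.061×10^7 = 5.094×10^8 Pa
Additional depth in serpentinite = 5.094×10^8 Pa / (2597 kg/m³ × 9.8 m/s²) = 20015 m
Total depth = 1370 m + 20015 m = 21385 m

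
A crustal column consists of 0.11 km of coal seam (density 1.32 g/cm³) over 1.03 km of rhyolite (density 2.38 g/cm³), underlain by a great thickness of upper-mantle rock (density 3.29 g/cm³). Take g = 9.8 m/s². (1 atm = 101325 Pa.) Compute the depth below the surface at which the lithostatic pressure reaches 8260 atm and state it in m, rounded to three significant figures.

26300 m

Pressure at base of upper layers: 1320×9.8×110 + 2380×9.8×1030 = 2.545×10^7 Pa = 251.1 atm
Remaining pressure to be supplied by upper-mantle rock: 8.369×10^8 − 2.545×10^7 = 8.115×10^8 Pa
Additional depth in upper-mantle rock = 8.115×10^8 Pa / (3290 kg/m³ × 9.8 m/s²) = 25169 m
Total depth = 1140 m + 25169 m = 26309 m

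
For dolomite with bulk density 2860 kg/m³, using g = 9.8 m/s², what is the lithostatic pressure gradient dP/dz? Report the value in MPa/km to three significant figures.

28.0 MPa/km

dP/dz = ρg = 2860 kg/m³ × 9.8 m/s² = 28028 Pa/m
= 28028 Pa/m × (1 MPa/km / 1000.0 Pa/m) = 28.028 MPa/km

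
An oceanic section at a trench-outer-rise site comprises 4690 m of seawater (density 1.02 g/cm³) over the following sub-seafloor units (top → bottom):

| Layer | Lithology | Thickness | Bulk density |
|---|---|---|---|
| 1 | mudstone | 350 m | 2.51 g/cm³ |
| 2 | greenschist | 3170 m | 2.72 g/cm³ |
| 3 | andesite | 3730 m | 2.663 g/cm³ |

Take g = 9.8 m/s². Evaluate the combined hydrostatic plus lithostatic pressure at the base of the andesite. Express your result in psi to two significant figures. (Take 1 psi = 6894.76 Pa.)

seawater: 1020 kg/m³ × 9.8 m/s² × 4690 m = 4.688×10^7 Pa = 6800 psi
mudstone: 2510 kg/m³ × 9.8 m/s² × 350 m = 8.609×10^6 Pa = 1249 psi
greenschist: 2720 kg/m³ × 9.8 m/s² × 3170 m = 8.450×10^7 Pa = 12256 psi
andesite: 2663 kg/m³ × 9.8 m/s² × 3730 m = 9.734×10^7 Pa = 14118 psi
Total = 6800 + 1249 + 12256 + 14118 = 34422 psi

34000 psi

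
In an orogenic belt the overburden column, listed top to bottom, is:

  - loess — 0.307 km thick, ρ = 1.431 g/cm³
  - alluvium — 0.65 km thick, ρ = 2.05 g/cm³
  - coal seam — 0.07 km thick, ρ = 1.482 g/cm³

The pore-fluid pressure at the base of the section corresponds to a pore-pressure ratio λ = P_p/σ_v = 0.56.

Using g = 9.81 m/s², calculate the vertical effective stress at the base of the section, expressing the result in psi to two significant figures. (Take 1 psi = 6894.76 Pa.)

1200 psi

Overburden (lithostatic) stress σ_v:
loess: 1431 kg/m³ × 9.81 m/s² × 307 m = 4.310×10^6 Pa = 4.310 MPa
alluvium: 2050 kg/m³ × 9.81 m/s² × 650 m = 1.307×10^7 Pa = 13.07 MPa
coal seam: 1482 kg/m³ × 9.81 m/s² × 70 m = 1.018×10^6 Pa = 1.018 MPa
Total = 4.310 + 13.07 + 1.018 = 18.399 MPa
Pore pressure P_p = λ·σ_v = 0.56 × 18.40 MPa = 10.30 MPa
Effective stress σ' = σ_v − P_p = 18.40 − 10.30 = 8.0957 MPa = 1174.2 psi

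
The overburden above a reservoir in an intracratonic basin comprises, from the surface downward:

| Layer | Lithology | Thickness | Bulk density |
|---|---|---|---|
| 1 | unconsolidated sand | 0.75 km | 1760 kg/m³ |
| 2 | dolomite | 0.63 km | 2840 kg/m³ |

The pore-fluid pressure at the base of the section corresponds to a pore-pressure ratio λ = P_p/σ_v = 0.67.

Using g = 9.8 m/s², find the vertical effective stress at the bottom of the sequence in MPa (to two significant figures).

10 MPa

Overburden (lithostatic) stress σ_v:
unconsolidated sand: 1760 kg/m³ × 9.8 m/s² × 750 m = 1.294×10^7 Pa = 12.94 MPa
dolomite: 2840 kg/m³ × 9.8 m/s² × 630 m = 1.753×10^7 Pa = 17.53 MPa
Total = 12.94 + 17.53 = 30.470 MPa
Pore pressure P_p = λ·σ_v = 0.67 × 30.47 MPa = 20.42 MPa
Effective stress σ' = σ_v − P_p = 30.47 − 20.42 = 10.055 MPa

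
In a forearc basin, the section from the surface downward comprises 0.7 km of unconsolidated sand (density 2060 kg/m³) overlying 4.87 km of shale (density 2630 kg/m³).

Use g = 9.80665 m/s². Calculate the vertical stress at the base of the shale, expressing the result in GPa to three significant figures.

unconsolidated sand: 2060 kg/m³ × 9.80665 m/s² × 700 m = 1.414×10^7 Pa = 0.01414 GPa
shale: 2630 kg/m³ × 9.80665 m/s² × 4870 m = 1.256×10^8 Pa = 0.1256 GPa
Total = 0.01414 + 0.1256 = 0.13975 GPa

0.140 GPa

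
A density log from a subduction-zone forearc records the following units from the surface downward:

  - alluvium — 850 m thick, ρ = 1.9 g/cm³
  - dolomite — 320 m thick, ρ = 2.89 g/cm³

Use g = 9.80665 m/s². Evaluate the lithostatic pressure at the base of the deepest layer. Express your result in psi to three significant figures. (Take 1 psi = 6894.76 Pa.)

3610 psi

alluvium: 1900 kg/m³ × 9.80665 m/s² × 850 m = 1.584×10^7 Pa = 2297 psi
dolomite: 2890 kg/m³ × 9.80665 m/s² × 320 m = 9.069×10^6 Pa = 1315 psi
Total = 2297 + 1315 = 3612.4 psi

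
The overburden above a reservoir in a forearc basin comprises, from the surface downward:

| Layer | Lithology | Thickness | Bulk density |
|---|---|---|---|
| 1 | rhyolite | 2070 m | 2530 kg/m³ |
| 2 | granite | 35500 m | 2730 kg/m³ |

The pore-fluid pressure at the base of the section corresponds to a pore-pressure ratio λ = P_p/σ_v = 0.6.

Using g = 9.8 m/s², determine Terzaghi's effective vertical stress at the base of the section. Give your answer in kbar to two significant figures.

Overburden (lithostatic) stress σ_v:
rhyolite: 2530 kg/m³ × 9.8 m/s² × 2070 m = 5.132×10^7 Pa = 51.32 MPa
granite: 2730 kg/m³ × 9.8 m/s² × 35500 m = 9.498×10^8 Pa = 949.8 MPa
Total = 51.32 + 949.8 = 1001.1 MPa
Pore pressure P_p = λ·σ_v = 0.6 × 1001 MPa = 600.7 MPa
Effective stress σ' = σ_v − P_p = 1001 − 600.7 = 400.44 MPa = 4.0044 kbar

4.0 kbar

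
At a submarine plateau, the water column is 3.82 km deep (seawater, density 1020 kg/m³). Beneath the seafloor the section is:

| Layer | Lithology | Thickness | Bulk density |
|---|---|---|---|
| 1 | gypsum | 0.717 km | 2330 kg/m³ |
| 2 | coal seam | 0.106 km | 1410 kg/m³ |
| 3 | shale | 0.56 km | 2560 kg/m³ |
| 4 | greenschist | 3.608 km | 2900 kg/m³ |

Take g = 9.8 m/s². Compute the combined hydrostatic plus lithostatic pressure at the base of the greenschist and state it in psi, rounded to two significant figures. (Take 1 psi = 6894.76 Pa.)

25000 psi

seawater: 1020 kg/m³ × 9.8 m/s² × 3820 m = 3.818×10^7 Pa = 5538 psi
gypsum: 2330 kg/m³ × 9.8 m/s² × 717 m = 1.637×10^7 Pa = 2375 psi
coal seam: 1410 kg/m³ × 9.8 m/s² × 106 m = 1.465×10^6 Pa = 212.4 psi
shale: 2560 kg/m³ × 9.8 m/s² × 560 m = 1.405×10^7 Pa = 2038 psi
greenschist: 2900 kg/m³ × 9.8 m/s² × 3608 m = 1.025×10^8 Pa = 14872 psi
Total = 5538 + 2375 + 212.4 + 2038 + 14872 = 25035 psi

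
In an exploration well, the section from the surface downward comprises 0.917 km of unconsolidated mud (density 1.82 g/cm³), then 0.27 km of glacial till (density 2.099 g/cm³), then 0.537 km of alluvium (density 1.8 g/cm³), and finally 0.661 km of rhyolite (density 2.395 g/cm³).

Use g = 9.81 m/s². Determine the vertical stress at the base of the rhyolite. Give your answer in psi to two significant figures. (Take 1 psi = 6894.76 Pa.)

6800 psi

unconsolidated mud: 1820 kg/m³ × 9.81 m/s² × 917 m = 1.637×10^7 Pa = 2375 psi
glacial till: 2099 kg/m³ × 9.81 m/s² × 270 m = 5.560×10^6 Pa = 806.4 psi
alluvium: 1800 kg/m³ × 9.81 m/s² × 537 m = 9.482×10^6 Pa = 1375 psi
rhyolite: 2395 kg/m³ × 9.81 m/s² × 661 m = 1.553×10^7 Pa = 2252 psi
Total = 2375 + 806.4 + 1375 + 2252 = 6808.7 psi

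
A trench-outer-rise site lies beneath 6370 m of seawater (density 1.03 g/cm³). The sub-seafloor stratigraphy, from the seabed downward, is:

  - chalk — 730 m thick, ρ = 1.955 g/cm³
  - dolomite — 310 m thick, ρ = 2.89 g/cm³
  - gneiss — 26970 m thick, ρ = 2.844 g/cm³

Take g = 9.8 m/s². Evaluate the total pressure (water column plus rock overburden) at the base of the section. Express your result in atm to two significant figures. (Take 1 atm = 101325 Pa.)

seawater: 1030 kg/m³ × 9.8 m/s² × 6370 m = 6.430×10^7 Pa = 634.6 atm
chalk: 1955 kg/m³ × 9.8 m/s² × 730 m = 1.399×10^7 Pa = 138.0 atm
dolomite: 2890 kg/m³ × 9.8 m/s² × 310 m = 8.780×10^6 Pa = 86.65 atm
gneiss: 2844 kg/m³ × 9.8 m/s² × 26970 m = 7.517×10^8 Pa = 7419 atm
Total = 634.6 + 138.0 + 86.65 + 7419 = 8277.8 atm

8300 atm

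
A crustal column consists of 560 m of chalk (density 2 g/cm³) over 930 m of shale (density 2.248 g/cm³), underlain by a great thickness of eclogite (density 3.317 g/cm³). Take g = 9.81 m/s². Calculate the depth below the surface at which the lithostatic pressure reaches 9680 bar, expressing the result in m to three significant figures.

Pressure at base of upper layers: 2000×9.81×560 + 2248×9.81×930 = 3.150×10^7 Pa = 315.0 bar
Remaining pressure to be supplied by eclogite: 9.680×10^8 − 3.150×10^7 = 9.365×10^8 Pa
Additional depth in eclogite = 9.365×10^8 Pa / (3317 kg/m³ × 9.81 m/s²) = 28780 m
Total depth = 1490 m + 28780 m = 30270 m

30300 m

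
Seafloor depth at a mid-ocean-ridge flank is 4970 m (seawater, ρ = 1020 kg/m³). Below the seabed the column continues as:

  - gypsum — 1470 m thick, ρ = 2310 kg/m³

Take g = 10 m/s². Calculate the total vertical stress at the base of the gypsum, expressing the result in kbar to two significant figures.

0.85 kbar

seawater: 1020 kg/m³ × 10 m/s² × 4970 m = 5.069×10^7 Pa = 0.5069 kbar
gypsum: 2310 kg/m³ × 10 m/s² × 1470 m = 3.396×10^7 Pa = 0.3396 kbar
Total = 0.5069 + 0.3396 = 0.84651 kbar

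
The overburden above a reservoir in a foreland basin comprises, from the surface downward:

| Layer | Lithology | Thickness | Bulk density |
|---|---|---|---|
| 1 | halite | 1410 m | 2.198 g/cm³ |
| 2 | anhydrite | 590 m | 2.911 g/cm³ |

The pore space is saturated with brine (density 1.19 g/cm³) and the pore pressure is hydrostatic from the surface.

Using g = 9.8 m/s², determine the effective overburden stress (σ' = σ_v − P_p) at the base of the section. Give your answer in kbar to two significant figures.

Overburden (lithostatic) stress σ_v:
halite: 2198 kg/m³ × 9.8 m/s² × 1410 m = 3.037×10^7 Pa = 30.37 MPa
anhydrite: 2911 kg/m³ × 9.8 m/s² × 590 m = 1.683×10^7 Pa = 16.83 MPa
Total = 30.37 + 16.83 = 47.203 MPa
Pore pressure P_p = 1190 kg/m³ × 9.8 m/s² × 2000 m = 2.332×10^7 Pa = 23.32 MPa
Effective stress σ' = σ_v − P_p = 47.20 − 23.32 = 23.879 MPa = 0.23879 kbar

0.24 kbar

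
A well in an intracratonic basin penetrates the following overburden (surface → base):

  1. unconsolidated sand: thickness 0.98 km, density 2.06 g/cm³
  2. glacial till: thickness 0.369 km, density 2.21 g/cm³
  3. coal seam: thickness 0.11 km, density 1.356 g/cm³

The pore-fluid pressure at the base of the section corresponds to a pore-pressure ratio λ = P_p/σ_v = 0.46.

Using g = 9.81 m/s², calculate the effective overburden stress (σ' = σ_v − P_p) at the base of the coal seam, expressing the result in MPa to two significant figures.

Overburden (lithostatic) stress σ_v:
unconsolidated sand: 2060 kg/m³ × 9.81 m/s² × 980 m = 1.980×10^7 Pa = 19.80 MPa
glacial till: 2210 kg/m³ × 9.81 m/s² × 369 m = 8.000×10^6 Pa = 8.000 MPa
coal seam: 1356 kg/m³ × 9.81 m/s² × 110 m = 1.463×10^6 Pa = 1.463 MPa
Total = 19.80 + 8.000 + 1.463 = 29.268 MPa
Pore pressure P_p = λ·σ_v = 0.46 × 29.27 MPa = 13.46 MPa
Effective stress σ' = σ_v − P_p = 29.27 − 13.46 = 15.805 MPa

16 MPa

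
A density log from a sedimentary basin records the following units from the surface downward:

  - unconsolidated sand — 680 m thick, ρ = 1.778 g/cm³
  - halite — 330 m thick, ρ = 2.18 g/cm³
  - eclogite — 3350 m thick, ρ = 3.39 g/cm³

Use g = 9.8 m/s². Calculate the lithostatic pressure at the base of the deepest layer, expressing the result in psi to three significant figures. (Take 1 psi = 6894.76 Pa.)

18900 psi

unconsolidated sand: 1778 kg/m³ × 9.8 m/s² × 680 m = 1.185×10^7 Pa = 1718 psi
halite: 2180 kg/m³ × 9.8 m/s² × 330 m = 7.050×10^6 Pa = 1023 psi
eclogite: 3390 kg/m³ × 9.8 m/s² × 3350 m = 1.113×10^8 Pa = 16142 psi
Total = 1718 + 1023 + 16142 = 18883 psi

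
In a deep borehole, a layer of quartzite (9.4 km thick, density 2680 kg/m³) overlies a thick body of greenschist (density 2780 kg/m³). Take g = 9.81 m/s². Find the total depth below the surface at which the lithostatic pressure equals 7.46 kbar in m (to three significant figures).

Pressure at base of upper layers: 2680×9.81×9400 = 2.471×10^8 Pa = 2.471 kbar
Remaining pressure to be supplied by greenschist: 7.460×10^8 − 2.471×10^8 = 4.989×10^8 Pa
Additional depth in greenschist = 4.989×10^8 Pa / (2780 kg/m³ × 9.81 m/s²) = 18292 m
Total depth = 9400 m + 18292 m = 27692 m

27700 m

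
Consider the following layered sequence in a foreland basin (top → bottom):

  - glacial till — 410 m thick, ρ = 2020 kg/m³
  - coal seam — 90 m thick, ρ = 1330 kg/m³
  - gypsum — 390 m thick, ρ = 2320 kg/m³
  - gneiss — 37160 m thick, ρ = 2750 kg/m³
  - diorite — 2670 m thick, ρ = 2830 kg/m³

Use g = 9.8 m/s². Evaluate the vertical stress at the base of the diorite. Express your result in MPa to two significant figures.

glacial till: 2020 kg/m³ × 9.8 m/s² × 410 m = 8.116×10^6 Pa = 8.116 MPa
coal seam: 1330 kg/m³ × 9.8 m/s² × 90 m = 1.173×10^6 Pa = 1.173 MPa
gypsum: 2320 kg/m³ × 9.8 m/s² × 390 m = 8.867×10^6 Pa = 8.867 MPa
gneiss: 2750 kg/m³ × 9.8 m/s² × 37160 m = 1.001×10^9 Pa = 1001 MPa
diorite: 2830 kg/m³ × 9.8 m/s² × 2670 m = 7.405×10^7 Pa = 74.05 MPa
Total = 8.116 + 1.173 + 8.867 + 1001 + 74.05 = 1093.7 MPa

1100 MPa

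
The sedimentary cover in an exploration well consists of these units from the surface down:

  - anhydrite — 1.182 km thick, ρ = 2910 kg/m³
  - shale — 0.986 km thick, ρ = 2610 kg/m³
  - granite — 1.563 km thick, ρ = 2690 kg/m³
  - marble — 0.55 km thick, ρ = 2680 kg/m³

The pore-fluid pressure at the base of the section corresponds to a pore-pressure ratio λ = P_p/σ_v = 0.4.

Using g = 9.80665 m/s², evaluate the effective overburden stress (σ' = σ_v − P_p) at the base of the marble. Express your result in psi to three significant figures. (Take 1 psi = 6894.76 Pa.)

9980 psi

Overburden (lithostatic) stress σ_v:
anhydrite: 2910 kg/m³ × 9.80665 m/s² × 1182 m = 3.373×10^7 Pa = 33.73 MPa
shale: 2610 kg/m³ × 9.80665 m/s² × 986 m = 2.524×10^7 Pa = 25.24 MPa
granite: 2690 kg/m³ × 9.80665 m/s² × 1563 m = 4.123×10^7 Pa = 41.23 MPa
marble: 2680 kg/m³ × 9.80665 m/s² × 550 m = 1.446×10^7 Pa = 14.46 MPa
Total = 33.73 + 25.24 + 41.23 + 14.46 = 114.65 MPa
Pore pressure P_p = λ·σ_v = 0.4 × 114.7 MPa = 45.86 MPa
Effective stress σ' = σ_v − P_p = 114.7 − 45.86 = 68.793 MPa = 9977.6 psi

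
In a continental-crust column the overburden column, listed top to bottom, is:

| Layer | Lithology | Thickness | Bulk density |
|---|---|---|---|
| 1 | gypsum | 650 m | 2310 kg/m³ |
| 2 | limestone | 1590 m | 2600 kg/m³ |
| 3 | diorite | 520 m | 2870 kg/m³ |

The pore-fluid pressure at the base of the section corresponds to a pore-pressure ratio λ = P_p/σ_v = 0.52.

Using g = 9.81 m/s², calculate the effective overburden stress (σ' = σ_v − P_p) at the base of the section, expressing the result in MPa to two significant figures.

34 MPa

Overburden (lithostatic) stress σ_v:
gypsum: 2310 kg/m³ × 9.81 m/s² × 650 m = 1.473×10^7 Pa = 14.73 MPa
limestone: 2600 kg/m³ × 9.81 m/s² × 1590 m = 4.055×10^7 Pa = 40.55 MPa
diorite: 2870 kg/m³ × 9.81 m/s² × 520 m = 1.464×10^7 Pa = 14.64 MPa
Total = 14.73 + 40.55 + 14.64 = 69.925 MPa
Pore pressure P_p = λ·σ_v = 0.52 × 69.92 MPa = 36.36 MPa
Effective stress σ' = σ_v − P_p = 69.92 − 36.36 = 33.564 MPa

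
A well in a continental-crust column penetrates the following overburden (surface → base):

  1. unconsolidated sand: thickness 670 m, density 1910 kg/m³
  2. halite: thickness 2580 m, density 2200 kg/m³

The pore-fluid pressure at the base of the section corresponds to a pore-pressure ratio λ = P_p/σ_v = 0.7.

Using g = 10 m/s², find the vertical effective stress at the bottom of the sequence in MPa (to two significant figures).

21 MPa

Overburden (lithostatic) stress σ_v:
unconsolidated sand: 1910 kg/m³ × 10 m/s² × 670 m = 1.280×10^7 Pa = 12.80 MPa
halite: 2200 kg/m³ × 10 m/s² × 2580 m = 5.676×10^7 Pa = 56.76 MPa
Total = 12.80 + 56.76 = 69.557 MPa
Pore pressure P_p = λ·σ_v = 0.7 × 69.56 MPa = 48.69 MPa
Effective stress σ' = σ_v − P_p = 69.56 − 48.69 = 20.867 MPa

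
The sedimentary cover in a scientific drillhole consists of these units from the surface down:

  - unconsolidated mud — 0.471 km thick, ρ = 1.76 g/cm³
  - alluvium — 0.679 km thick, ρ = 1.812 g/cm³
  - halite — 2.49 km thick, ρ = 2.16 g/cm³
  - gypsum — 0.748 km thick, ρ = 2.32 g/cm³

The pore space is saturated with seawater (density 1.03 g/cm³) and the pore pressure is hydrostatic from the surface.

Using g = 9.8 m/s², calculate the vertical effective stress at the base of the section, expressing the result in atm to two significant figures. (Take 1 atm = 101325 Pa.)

Overburden (lithostatic) stress σ_v:
unconsolidated mud: 1760 kg/m³ × 9.8 m/s² × 471 m = 8.124×10^6 Pa = 8.124 MPa
alluvium: 1812 kg/m³ × 9.8 m/s² × 679 m = 1.206×10^7 Pa = 12.06 MPa
halite: 2160 kg/m³ × 9.8 m/s² × 2490 m = 5.271×10^7 Pa = 52.71 MPa
gypsum: 2320 kg/m³ × 9.8 m/s² × 748 m = 1.701×10^7 Pa = 17.01 MPa
Total = 8.124 + 12.06 + 52.71 + 17.01 = 89.896 MPa
Pore pressure P_p = 1030 kg/m³ × 9.8 m/s² × 4388 m = 4.429×10^7 Pa = 44.29 MPa
Effective stress σ' = σ_v − P_p = 89.90 − 44.29 = 45.604 MPa = 450.07 atm

450 atm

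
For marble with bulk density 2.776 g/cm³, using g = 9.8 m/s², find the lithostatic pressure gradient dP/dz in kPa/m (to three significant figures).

dP/dz = ρg = 2776 kg/m³ × 9.8 m/s² = 27205 Pa/m
= 27205 Pa/m × (1 kPa/m / 1000.0 Pa/m) = 27.205 kPa/m

27.2 kPa/m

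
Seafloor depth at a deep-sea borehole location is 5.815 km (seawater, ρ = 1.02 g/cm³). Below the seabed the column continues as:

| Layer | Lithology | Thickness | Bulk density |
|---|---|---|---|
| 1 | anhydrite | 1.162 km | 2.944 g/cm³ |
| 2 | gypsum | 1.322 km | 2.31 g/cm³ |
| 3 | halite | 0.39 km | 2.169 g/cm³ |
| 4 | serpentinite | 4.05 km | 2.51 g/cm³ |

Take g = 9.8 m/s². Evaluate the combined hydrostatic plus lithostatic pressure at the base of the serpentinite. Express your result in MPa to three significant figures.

229 MPa

seawater: 1020 kg/m³ × 9.8 m/s² × 5815 m = 5.813×10^7 Pa = 58.13 MPa
anhydrite: 2944 kg/m³ × 9.8 m/s² × 1162 m = 3.353×10^7 Pa = 33.53 MPa
gypsum: 2310 kg/m³ × 9.8 m/s² × 1322 m = 2.993×10^7 Pa = 29.93 MPa
halite: 2169 kg/m³ × 9.8 m/s² × 390 m = 8.290×10^6 Pa = 8.290 MPa
serpentinite: 2510 kg/m³ × 9.8 m/s² × 4050 m = 9.962×10^7 Pa = 99.62 MPa
Total = 58.13 + 33.53 + 29.93 + 8.290 + 99.62 = 229.49 MPa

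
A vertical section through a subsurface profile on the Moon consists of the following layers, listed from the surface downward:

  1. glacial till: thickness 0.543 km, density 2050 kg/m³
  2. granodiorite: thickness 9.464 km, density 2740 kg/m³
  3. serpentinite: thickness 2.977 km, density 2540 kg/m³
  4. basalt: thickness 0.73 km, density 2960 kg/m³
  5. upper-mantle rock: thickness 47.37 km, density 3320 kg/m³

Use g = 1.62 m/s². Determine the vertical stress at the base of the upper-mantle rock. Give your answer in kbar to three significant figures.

3.14 kbar

glacial till: 2050 kg/m³ × 1.62 m/s² × 543 m = 1.803×10^6 Pa = 0.01803 kbar
granodiorite: 2740 kg/m³ × 1.62 m/s² × 9464 m = 4.201×10^7 Pa = 0.4201 kbar
serpentinite: 2540 kg/m³ × 1.62 m/s² × 2977 m = 1.225×10^7 Pa = 0.1225 kbar
basalt: 2960 kg/m³ × 1.62 m/s² × 730 m = 3.500×10^6 Pa = 0.03500 kbar
upper-mantle rock: 3320 kg/m³ × 1.62 m/s² × 47370 m = 2.548×10^8 Pa = 2.548 kbar
Total = 0.01803 + 0.4201 + 0.1225 + 0.03500 + 2.548 = 3.1434 kbar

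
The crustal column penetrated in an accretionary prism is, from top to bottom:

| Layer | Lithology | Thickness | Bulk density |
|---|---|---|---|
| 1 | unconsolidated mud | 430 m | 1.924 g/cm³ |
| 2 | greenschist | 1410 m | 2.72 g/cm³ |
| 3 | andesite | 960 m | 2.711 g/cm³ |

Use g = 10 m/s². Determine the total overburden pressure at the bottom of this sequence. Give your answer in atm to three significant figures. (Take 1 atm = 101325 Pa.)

unconsolidated mud: 1924 kg/m³ × 10 m/s² × 430 m = 8.273×10^6 Pa = 81.65 atm
greenschist: 2720 kg/m³ × 10 m/s² × 1410 m = 3.835×10^7 Pa = 378.5 atm
andesite: 2711 kg/m³ × 10 m/s² × 960 m = 2.603×10^7 Pa = 256.9 atm
Total = 81.65 + 378.5 + 256.9 = 717.01 atm

717 atm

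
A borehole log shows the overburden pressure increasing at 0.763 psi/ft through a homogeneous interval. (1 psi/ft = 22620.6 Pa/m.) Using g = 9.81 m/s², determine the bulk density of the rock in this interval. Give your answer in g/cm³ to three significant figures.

1.76 g/cm³

ρ = (dP/dz)/g = 0.763 psi/ft / 9.81 m/s² = 17260 Pa/m / 9.81 m/s² = 1759.4 kg/m³
= 1.759 g/cm³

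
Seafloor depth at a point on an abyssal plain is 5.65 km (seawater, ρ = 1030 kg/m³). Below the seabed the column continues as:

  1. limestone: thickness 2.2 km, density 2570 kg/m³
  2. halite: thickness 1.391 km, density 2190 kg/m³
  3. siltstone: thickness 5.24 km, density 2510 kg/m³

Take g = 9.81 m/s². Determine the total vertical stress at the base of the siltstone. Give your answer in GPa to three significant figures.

seawater: 1030 kg/m³ × 9.81 m/s² × 5650 m = 5.709×10^7 Pa = 0.05709 GPa
limestone: 2570 kg/m³ × 9.81 m/s² × 2200 m = 5.547×10^7 Pa = 0.05547 GPa
halite: 2190 kg/m³ × 9.81 m/s² × 1391 m = 2.988×10^7 Pa = 0.02988 GPa
siltstone: 2510 kg/m³ × 9.81 m/s² × 5240 m = 1.290×10^8 Pa = 0.1290 GPa
Total = 0.05709 + 0.05547 + 0.02988 + 0.1290 = 0.27146 GPa

0.271 GPa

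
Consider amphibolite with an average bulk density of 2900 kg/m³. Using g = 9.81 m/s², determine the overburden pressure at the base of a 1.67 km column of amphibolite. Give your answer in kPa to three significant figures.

amphibolite: 2900 kg/m³ × 9.81 m/s² × 1670 m = 4.751×10^7 Pa = 47510 kPa

47500 kPa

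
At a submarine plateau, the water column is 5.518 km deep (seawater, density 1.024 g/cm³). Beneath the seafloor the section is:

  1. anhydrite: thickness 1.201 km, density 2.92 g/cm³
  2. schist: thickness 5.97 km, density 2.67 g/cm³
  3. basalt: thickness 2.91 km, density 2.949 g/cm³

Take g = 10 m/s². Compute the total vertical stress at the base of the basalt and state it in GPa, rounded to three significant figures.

seawater: 1024 kg/m³ × 10 m/s² × 5518 m = 5.650×10^7 Pa = 0.05650 GPa
anhydrite: 2920 kg/m³ × 10 m/s² × 1201 m = 3.507×10^7 Pa = 0.03507 GPa
schist: 2670 kg/m³ × 10 m/s² × 5970 m = 1.594×10^8 Pa = 0.1594 GPa
basalt: 2949 kg/m³ × 10 m/s² × 2910 m = 8.582×10^7 Pa = 0.08582 GPa
Total = 0.05650 + 0.03507 + 0.1594 + 0.08582 = 0.33679 GPa

0.337 GPa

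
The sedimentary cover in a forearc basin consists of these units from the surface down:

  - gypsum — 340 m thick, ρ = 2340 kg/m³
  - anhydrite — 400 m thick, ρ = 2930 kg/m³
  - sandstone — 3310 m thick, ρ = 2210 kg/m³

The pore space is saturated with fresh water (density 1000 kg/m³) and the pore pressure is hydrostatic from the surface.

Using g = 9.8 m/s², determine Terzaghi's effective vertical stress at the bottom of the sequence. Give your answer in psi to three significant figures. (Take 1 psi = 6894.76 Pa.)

Overburden (lithostatic) stress σ_v:
gypsum: 2340 kg/m³ × 9.8 m/s² × 340 m = 7.797×10^6 Pa = 7.797 MPa
anhydrite: 2930 kg/m³ × 9.8 m/s² × 400 m = 1.149×10^7 Pa = 11.49 MPa
sandstone: 2210 kg/m³ × 9.8 m/s² × 3310 m = 7.169×10^7 Pa = 71.69 MPa
Total = 7.797 + 11.49 + 71.69 = 90.970 MPa
Pore pressure P_p = 1000 kg/m³ × 9.8 m/s² × 4050 m = 3.969×10^7 Pa = 39.69 MPa
Effective stress σ' = σ_v − P_p = 90.97 − 39.69 = 51.280 MPa = 7437.6 psi

7440 psi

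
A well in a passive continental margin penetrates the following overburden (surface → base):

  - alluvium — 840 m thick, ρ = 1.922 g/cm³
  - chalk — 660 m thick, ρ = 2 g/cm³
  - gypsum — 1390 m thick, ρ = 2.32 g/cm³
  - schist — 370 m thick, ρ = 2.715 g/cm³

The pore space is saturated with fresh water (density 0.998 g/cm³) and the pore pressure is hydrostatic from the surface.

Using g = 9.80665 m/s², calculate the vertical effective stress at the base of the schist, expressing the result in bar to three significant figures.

Overburden (lithostatic) stress σ_v:
alluvium: 1922 kg/m³ × 9.80665 m/s² × 840 m = 1.583×10^7 Pa = 15.83 MPa
chalk: 2000 kg/m³ × 9.80665 m/s² × 660 m = 1.294×10^7 Pa = 12.94 MPa
gypsum: 2320 kg/m³ × 9.80665 m/s² × 1390 m = 3.162×10^7 Pa = 31.62 MPa
schist: 2715 kg/m³ × 9.80665 m/s² × 370 m = 9.851×10^6 Pa = 9.851 MPa
Total = 15.83 + 12.94 + 31.62 + 9.851 = 70.253 MPa
Pore pressure P_p = 998 kg/m³ × 9.80665 m/s² × 3260 m = 3.191×10^7 Pa = 31.91 MPa
Effective stress σ' = σ_v − P_p = 70.25 − 31.91 = 38.347 MPa = 383.47 bar

383 bar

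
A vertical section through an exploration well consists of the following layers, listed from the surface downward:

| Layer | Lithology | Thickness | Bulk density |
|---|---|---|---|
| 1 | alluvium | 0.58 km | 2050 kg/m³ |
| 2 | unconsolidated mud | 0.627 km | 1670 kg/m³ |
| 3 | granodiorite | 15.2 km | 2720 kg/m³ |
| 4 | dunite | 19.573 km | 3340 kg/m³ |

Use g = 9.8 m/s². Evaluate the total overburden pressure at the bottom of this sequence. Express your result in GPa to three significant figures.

1.07 GPa

alluvium: 2050 kg/m³ × 9.8 m/s² × 580 m = 1.165×10^7 Pa = 0.01165 GPa
unconsolidated mud: 1670 kg/m³ × 9.8 m/s² × 627 m = 1.026×10^7 Pa = 0.01026 GPa
granodiorite: 2720 kg/m³ × 9.8 m/s² × 15200 m = 4.052×10^8 Pa = 0.4052 GPa
dunite: 3340 kg/m³ × 9.8 m/s² × 19573 m = 6.407×10^8 Pa = 0.6407 GPa
Total = 0.01165 + 0.01026 + 0.4052 + 0.6407 = 1.0677 GPa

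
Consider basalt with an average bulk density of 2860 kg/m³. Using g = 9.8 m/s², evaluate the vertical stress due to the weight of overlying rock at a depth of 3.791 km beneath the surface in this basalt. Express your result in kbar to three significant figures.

1.06 kbar

basalt: 2860 kg/m³ × 9.8 m/s² × 3791 m = 1.063×10^8 Pa = 1.063 kbar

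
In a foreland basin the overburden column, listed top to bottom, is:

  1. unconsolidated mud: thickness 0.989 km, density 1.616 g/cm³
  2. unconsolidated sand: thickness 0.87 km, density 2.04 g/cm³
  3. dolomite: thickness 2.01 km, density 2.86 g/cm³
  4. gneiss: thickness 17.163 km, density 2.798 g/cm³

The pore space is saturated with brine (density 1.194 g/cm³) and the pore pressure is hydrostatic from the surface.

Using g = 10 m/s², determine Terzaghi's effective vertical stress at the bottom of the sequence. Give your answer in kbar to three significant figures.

Overburden (lithostatic) stress σ_v:
unconsolidated mud: 1616 kg/m³ × 10 m/s² × 989 m = 1.598×10^7 Pa = 15.98 MPa
unconsolidated sand: 2040 kg/m³ × 10 m/s² × 870 m = 1.775×10^7 Pa = 17.75 MPa
dolomite: 2860 kg/m³ × 10 m/s² × 2010 m = 5.749×10^7 Pa = 57.49 MPa
gneiss: 2798 kg/m³ × 10 m/s² × 17163 m = 4.802×10^8 Pa = 480.2 MPa
Total = 15.98 + 17.75 + 57.49 + 480.2 = 571.44 MPa
Pore pressure P_p = 1194 kg/m³ × 10 m/s² × 21032 m = 2.511×10^8 Pa = 251.1 MPa
Effective stress σ' = σ_v − P_p = 571.4 − 251.1 = 320.31 MPa = 3.2031 kbar

3.20 kbar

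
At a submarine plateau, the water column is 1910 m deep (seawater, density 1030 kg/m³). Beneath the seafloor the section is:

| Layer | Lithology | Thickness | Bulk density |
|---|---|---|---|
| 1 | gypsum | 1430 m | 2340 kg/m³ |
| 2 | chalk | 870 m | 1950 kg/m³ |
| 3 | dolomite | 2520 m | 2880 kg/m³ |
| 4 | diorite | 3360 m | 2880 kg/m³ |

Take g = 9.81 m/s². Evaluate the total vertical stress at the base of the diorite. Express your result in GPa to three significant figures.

0.235 GPa

seawater: 1030 kg/m³ × 9.81 m/s² × 1910 m = 1.930×10^7 Pa = 0.01930 GPa
gypsum: 2340 kg/m³ × 9.81 m/s² × 1430 m = 3.283×10^7 Pa = 0.03283 GPa
chalk: 1950 kg/m³ × 9.81 m/s² × 870 m = 1.664×10^7 Pa = 0.01664 GPa
dolomite: 2880 kg/m³ × 9.81 m/s² × 2520 m = 7.120×10^7 Pa = 0.07120 GPa
diorite: 2880 kg/m³ × 9.81 m/s² × 3360 m = 9.493×10^7 Pa = 0.09493 GPa
Total = 0.01930 + 0.03283 + 0.01664 + 0.07120 + 0.09493 = 0.23489 GPa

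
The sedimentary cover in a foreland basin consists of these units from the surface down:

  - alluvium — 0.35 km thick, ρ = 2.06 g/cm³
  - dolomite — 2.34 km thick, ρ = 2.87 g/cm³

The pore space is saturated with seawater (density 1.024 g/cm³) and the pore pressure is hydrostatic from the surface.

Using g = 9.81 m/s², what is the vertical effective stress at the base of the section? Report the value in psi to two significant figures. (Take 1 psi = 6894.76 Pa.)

6700 psi

Overburden (lithostatic) stress σ_v:
alluvium: 2060 kg/m³ × 9.81 m/s² × 350 m = 7.073×10^6 Pa = 7.073 MPa
dolomite: 2870 kg/m³ × 9.81 m/s² × 2340 m = 6.588×10^7 Pa = 65.88 MPa
Total = 7.073 + 65.88 = 72.955 MPa
Pore pressure P_p = 1024 kg/m³ × 9.81 m/s² × 2690 m = 2.702×10^7 Pa = 27.02 MPa
Effective stress σ' = σ_v − P_p = 72.96 − 27.02 = 45.933 MPa = 6662.0 psi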